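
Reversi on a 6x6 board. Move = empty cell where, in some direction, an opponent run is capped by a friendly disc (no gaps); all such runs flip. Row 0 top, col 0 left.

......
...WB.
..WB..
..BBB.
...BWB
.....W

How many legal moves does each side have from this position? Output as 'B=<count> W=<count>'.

-- B to move --
(0,2): no bracket -> illegal
(0,3): flips 1 -> legal
(0,4): no bracket -> illegal
(1,1): flips 1 -> legal
(1,2): flips 2 -> legal
(2,1): flips 1 -> legal
(2,4): no bracket -> illegal
(3,1): no bracket -> illegal
(3,5): no bracket -> illegal
(5,3): no bracket -> illegal
(5,4): flips 1 -> legal
B mobility = 5
-- W to move --
(0,3): no bracket -> illegal
(0,4): no bracket -> illegal
(0,5): no bracket -> illegal
(1,2): no bracket -> illegal
(1,5): flips 1 -> legal
(2,1): no bracket -> illegal
(2,4): flips 2 -> legal
(2,5): no bracket -> illegal
(3,1): no bracket -> illegal
(3,5): flips 1 -> legal
(4,1): no bracket -> illegal
(4,2): flips 2 -> legal
(5,2): no bracket -> illegal
(5,3): flips 3 -> legal
(5,4): no bracket -> illegal
W mobility = 5

Answer: B=5 W=5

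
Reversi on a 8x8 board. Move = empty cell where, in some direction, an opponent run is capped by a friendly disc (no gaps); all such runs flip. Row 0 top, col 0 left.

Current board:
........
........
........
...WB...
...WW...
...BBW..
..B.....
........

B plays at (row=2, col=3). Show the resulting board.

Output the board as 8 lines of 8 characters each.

Answer: ........
........
...B....
...BB...
...BW...
...BBW..
..B.....
........

Derivation:
Place B at (2,3); scan 8 dirs for brackets.
Dir NW: first cell '.' (not opp) -> no flip
Dir N: first cell '.' (not opp) -> no flip
Dir NE: first cell '.' (not opp) -> no flip
Dir W: first cell '.' (not opp) -> no flip
Dir E: first cell '.' (not opp) -> no flip
Dir SW: first cell '.' (not opp) -> no flip
Dir S: opp run (3,3) (4,3) capped by B -> flip
Dir SE: first cell 'B' (not opp) -> no flip
All flips: (3,3) (4,3)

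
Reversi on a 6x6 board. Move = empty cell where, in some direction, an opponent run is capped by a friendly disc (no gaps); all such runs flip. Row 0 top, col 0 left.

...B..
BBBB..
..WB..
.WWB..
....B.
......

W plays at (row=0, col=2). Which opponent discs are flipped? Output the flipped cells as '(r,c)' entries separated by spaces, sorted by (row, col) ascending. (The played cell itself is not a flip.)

Answer: (1,2)

Derivation:
Dir NW: edge -> no flip
Dir N: edge -> no flip
Dir NE: edge -> no flip
Dir W: first cell '.' (not opp) -> no flip
Dir E: opp run (0,3), next='.' -> no flip
Dir SW: opp run (1,1), next='.' -> no flip
Dir S: opp run (1,2) capped by W -> flip
Dir SE: opp run (1,3), next='.' -> no flip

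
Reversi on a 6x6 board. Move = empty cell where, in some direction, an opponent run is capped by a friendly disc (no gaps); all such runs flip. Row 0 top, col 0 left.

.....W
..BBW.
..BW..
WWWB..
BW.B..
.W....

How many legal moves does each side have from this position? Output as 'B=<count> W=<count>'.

-- B to move --
(0,3): no bracket -> illegal
(0,4): no bracket -> illegal
(1,5): flips 1 -> legal
(2,0): flips 1 -> legal
(2,1): flips 1 -> legal
(2,4): flips 1 -> legal
(2,5): no bracket -> illegal
(3,4): flips 1 -> legal
(4,2): flips 2 -> legal
(5,0): no bracket -> illegal
(5,2): no bracket -> illegal
B mobility = 6
-- W to move --
(0,1): flips 1 -> legal
(0,2): flips 2 -> legal
(0,3): flips 1 -> legal
(0,4): flips 2 -> legal
(1,1): flips 2 -> legal
(2,1): flips 1 -> legal
(2,4): no bracket -> illegal
(3,4): flips 1 -> legal
(4,2): no bracket -> illegal
(4,4): no bracket -> illegal
(5,0): flips 1 -> legal
(5,2): no bracket -> illegal
(5,3): flips 2 -> legal
(5,4): flips 1 -> legal
W mobility = 10

Answer: B=6 W=10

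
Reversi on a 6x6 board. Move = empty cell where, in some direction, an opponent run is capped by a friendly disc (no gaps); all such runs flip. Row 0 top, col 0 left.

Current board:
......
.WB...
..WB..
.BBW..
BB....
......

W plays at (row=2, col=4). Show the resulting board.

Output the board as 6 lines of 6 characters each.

Place W at (2,4); scan 8 dirs for brackets.
Dir NW: first cell '.' (not opp) -> no flip
Dir N: first cell '.' (not opp) -> no flip
Dir NE: first cell '.' (not opp) -> no flip
Dir W: opp run (2,3) capped by W -> flip
Dir E: first cell '.' (not opp) -> no flip
Dir SW: first cell 'W' (not opp) -> no flip
Dir S: first cell '.' (not opp) -> no flip
Dir SE: first cell '.' (not opp) -> no flip
All flips: (2,3)

Answer: ......
.WB...
..WWW.
.BBW..
BB....
......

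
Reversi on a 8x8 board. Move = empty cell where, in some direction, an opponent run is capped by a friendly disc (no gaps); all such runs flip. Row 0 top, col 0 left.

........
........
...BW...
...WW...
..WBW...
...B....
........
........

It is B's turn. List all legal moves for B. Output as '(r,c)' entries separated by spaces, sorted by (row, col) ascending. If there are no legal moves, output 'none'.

(1,3): no bracket -> illegal
(1,4): no bracket -> illegal
(1,5): no bracket -> illegal
(2,2): no bracket -> illegal
(2,5): flips 2 -> legal
(3,1): flips 1 -> legal
(3,2): no bracket -> illegal
(3,5): flips 1 -> legal
(4,1): flips 1 -> legal
(4,5): flips 2 -> legal
(5,1): no bracket -> illegal
(5,2): no bracket -> illegal
(5,4): no bracket -> illegal
(5,5): no bracket -> illegal

Answer: (2,5) (3,1) (3,5) (4,1) (4,5)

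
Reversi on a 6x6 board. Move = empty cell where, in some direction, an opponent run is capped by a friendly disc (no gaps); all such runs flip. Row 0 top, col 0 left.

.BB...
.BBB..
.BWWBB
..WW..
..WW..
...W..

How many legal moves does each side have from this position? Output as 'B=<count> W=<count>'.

Answer: B=6 W=6

Derivation:
-- B to move --
(1,4): no bracket -> illegal
(3,1): flips 1 -> legal
(3,4): flips 1 -> legal
(4,1): no bracket -> illegal
(4,4): flips 2 -> legal
(5,1): flips 2 -> legal
(5,2): flips 3 -> legal
(5,4): flips 2 -> legal
B mobility = 6
-- W to move --
(0,0): flips 1 -> legal
(0,3): flips 1 -> legal
(0,4): flips 1 -> legal
(1,0): flips 1 -> legal
(1,4): no bracket -> illegal
(1,5): flips 1 -> legal
(2,0): flips 1 -> legal
(3,0): no bracket -> illegal
(3,1): no bracket -> illegal
(3,4): no bracket -> illegal
(3,5): no bracket -> illegal
W mobility = 6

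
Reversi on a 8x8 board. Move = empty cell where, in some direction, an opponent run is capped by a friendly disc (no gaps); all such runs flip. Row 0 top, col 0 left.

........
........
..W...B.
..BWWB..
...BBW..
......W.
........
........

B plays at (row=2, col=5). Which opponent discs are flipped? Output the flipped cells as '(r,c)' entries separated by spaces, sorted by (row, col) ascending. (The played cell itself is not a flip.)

Dir NW: first cell '.' (not opp) -> no flip
Dir N: first cell '.' (not opp) -> no flip
Dir NE: first cell '.' (not opp) -> no flip
Dir W: first cell '.' (not opp) -> no flip
Dir E: first cell 'B' (not opp) -> no flip
Dir SW: opp run (3,4) capped by B -> flip
Dir S: first cell 'B' (not opp) -> no flip
Dir SE: first cell '.' (not opp) -> no flip

Answer: (3,4)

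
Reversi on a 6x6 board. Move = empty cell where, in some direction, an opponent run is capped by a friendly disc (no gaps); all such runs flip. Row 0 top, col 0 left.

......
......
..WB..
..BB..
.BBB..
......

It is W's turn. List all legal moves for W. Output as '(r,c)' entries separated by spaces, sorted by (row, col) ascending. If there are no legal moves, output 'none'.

Answer: (2,4) (4,4) (5,2)

Derivation:
(1,2): no bracket -> illegal
(1,3): no bracket -> illegal
(1,4): no bracket -> illegal
(2,1): no bracket -> illegal
(2,4): flips 1 -> legal
(3,0): no bracket -> illegal
(3,1): no bracket -> illegal
(3,4): no bracket -> illegal
(4,0): no bracket -> illegal
(4,4): flips 1 -> legal
(5,0): no bracket -> illegal
(5,1): no bracket -> illegal
(5,2): flips 2 -> legal
(5,3): no bracket -> illegal
(5,4): no bracket -> illegal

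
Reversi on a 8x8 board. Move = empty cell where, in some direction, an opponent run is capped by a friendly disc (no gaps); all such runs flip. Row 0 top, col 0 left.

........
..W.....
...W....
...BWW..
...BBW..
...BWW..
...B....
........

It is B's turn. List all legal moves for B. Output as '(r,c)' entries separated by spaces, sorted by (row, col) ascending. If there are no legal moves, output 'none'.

Answer: (1,3) (2,4) (2,5) (2,6) (3,6) (4,6) (5,6) (6,4) (6,5) (6,6)

Derivation:
(0,1): no bracket -> illegal
(0,2): no bracket -> illegal
(0,3): no bracket -> illegal
(1,1): no bracket -> illegal
(1,3): flips 1 -> legal
(1,4): no bracket -> illegal
(2,1): no bracket -> illegal
(2,2): no bracket -> illegal
(2,4): flips 1 -> legal
(2,5): flips 1 -> legal
(2,6): flips 1 -> legal
(3,2): no bracket -> illegal
(3,6): flips 4 -> legal
(4,6): flips 1 -> legal
(5,6): flips 2 -> legal
(6,4): flips 1 -> legal
(6,5): flips 1 -> legal
(6,6): flips 1 -> legal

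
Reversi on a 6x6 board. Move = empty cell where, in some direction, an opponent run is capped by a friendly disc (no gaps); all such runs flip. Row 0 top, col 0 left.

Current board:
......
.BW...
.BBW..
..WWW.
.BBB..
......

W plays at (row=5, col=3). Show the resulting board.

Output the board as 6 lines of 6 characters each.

Place W at (5,3); scan 8 dirs for brackets.
Dir NW: opp run (4,2), next='.' -> no flip
Dir N: opp run (4,3) capped by W -> flip
Dir NE: first cell '.' (not opp) -> no flip
Dir W: first cell '.' (not opp) -> no flip
Dir E: first cell '.' (not opp) -> no flip
Dir SW: edge -> no flip
Dir S: edge -> no flip
Dir SE: edge -> no flip
All flips: (4,3)

Answer: ......
.BW...
.BBW..
..WWW.
.BBW..
...W..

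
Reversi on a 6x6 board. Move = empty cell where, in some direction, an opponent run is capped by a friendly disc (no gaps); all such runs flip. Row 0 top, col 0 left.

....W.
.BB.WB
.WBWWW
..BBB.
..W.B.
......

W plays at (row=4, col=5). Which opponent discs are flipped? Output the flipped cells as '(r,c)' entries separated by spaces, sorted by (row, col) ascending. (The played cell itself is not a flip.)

Answer: (3,4)

Derivation:
Dir NW: opp run (3,4) capped by W -> flip
Dir N: first cell '.' (not opp) -> no flip
Dir NE: edge -> no flip
Dir W: opp run (4,4), next='.' -> no flip
Dir E: edge -> no flip
Dir SW: first cell '.' (not opp) -> no flip
Dir S: first cell '.' (not opp) -> no flip
Dir SE: edge -> no flip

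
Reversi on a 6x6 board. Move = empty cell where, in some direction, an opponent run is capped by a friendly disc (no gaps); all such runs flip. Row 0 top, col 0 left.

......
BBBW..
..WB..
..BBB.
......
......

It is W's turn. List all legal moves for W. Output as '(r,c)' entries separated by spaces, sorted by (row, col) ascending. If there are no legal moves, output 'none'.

(0,0): flips 1 -> legal
(0,1): no bracket -> illegal
(0,2): flips 1 -> legal
(0,3): no bracket -> illegal
(1,4): no bracket -> illegal
(2,0): no bracket -> illegal
(2,1): no bracket -> illegal
(2,4): flips 1 -> legal
(2,5): no bracket -> illegal
(3,1): no bracket -> illegal
(3,5): no bracket -> illegal
(4,1): no bracket -> illegal
(4,2): flips 1 -> legal
(4,3): flips 2 -> legal
(4,4): flips 1 -> legal
(4,5): no bracket -> illegal

Answer: (0,0) (0,2) (2,4) (4,2) (4,3) (4,4)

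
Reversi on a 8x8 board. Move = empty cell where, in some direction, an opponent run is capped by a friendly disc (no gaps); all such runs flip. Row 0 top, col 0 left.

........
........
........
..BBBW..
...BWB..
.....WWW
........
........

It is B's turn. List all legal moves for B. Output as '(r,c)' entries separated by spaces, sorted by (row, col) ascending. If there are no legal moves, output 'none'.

(2,4): no bracket -> illegal
(2,5): flips 1 -> legal
(2,6): no bracket -> illegal
(3,6): flips 1 -> legal
(4,6): no bracket -> illegal
(4,7): no bracket -> illegal
(5,3): no bracket -> illegal
(5,4): flips 1 -> legal
(6,4): no bracket -> illegal
(6,5): flips 1 -> legal
(6,6): flips 2 -> legal
(6,7): flips 1 -> legal

Answer: (2,5) (3,6) (5,4) (6,5) (6,6) (6,7)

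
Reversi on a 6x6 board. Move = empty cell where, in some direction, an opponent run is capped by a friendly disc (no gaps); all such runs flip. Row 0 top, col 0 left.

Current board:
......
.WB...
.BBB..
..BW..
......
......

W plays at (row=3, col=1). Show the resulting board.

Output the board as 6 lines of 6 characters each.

Answer: ......
.WB...
.WBB..
.WWW..
......
......

Derivation:
Place W at (3,1); scan 8 dirs for brackets.
Dir NW: first cell '.' (not opp) -> no flip
Dir N: opp run (2,1) capped by W -> flip
Dir NE: opp run (2,2), next='.' -> no flip
Dir W: first cell '.' (not opp) -> no flip
Dir E: opp run (3,2) capped by W -> flip
Dir SW: first cell '.' (not opp) -> no flip
Dir S: first cell '.' (not opp) -> no flip
Dir SE: first cell '.' (not opp) -> no flip
All flips: (2,1) (3,2)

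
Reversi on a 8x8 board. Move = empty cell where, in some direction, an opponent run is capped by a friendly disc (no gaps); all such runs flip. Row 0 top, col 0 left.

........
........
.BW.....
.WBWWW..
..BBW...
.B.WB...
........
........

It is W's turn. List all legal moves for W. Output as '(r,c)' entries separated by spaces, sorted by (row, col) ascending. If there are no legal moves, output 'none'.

Answer: (1,1) (2,0) (4,1) (5,2) (5,5) (6,0) (6,4)

Derivation:
(1,0): no bracket -> illegal
(1,1): flips 1 -> legal
(1,2): no bracket -> illegal
(2,0): flips 1 -> legal
(2,3): no bracket -> illegal
(3,0): no bracket -> illegal
(4,0): no bracket -> illegal
(4,1): flips 2 -> legal
(4,5): no bracket -> illegal
(5,0): no bracket -> illegal
(5,2): flips 3 -> legal
(5,5): flips 1 -> legal
(6,0): flips 2 -> legal
(6,1): no bracket -> illegal
(6,2): no bracket -> illegal
(6,3): no bracket -> illegal
(6,4): flips 1 -> legal
(6,5): no bracket -> illegal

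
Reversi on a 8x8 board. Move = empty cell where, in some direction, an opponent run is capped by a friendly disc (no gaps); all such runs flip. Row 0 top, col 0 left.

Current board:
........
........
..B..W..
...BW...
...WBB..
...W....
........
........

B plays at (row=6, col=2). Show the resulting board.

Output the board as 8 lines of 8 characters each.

Place B at (6,2); scan 8 dirs for brackets.
Dir NW: first cell '.' (not opp) -> no flip
Dir N: first cell '.' (not opp) -> no flip
Dir NE: opp run (5,3) capped by B -> flip
Dir W: first cell '.' (not opp) -> no flip
Dir E: first cell '.' (not opp) -> no flip
Dir SW: first cell '.' (not opp) -> no flip
Dir S: first cell '.' (not opp) -> no flip
Dir SE: first cell '.' (not opp) -> no flip
All flips: (5,3)

Answer: ........
........
..B..W..
...BW...
...WBB..
...B....
..B.....
........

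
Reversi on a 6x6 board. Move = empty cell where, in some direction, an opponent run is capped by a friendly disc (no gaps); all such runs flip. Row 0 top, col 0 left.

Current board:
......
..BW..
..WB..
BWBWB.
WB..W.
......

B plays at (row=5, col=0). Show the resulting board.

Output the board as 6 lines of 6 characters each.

Answer: ......
..BW..
..WB..
BWBWB.
BB..W.
B.....

Derivation:
Place B at (5,0); scan 8 dirs for brackets.
Dir NW: edge -> no flip
Dir N: opp run (4,0) capped by B -> flip
Dir NE: first cell 'B' (not opp) -> no flip
Dir W: edge -> no flip
Dir E: first cell '.' (not opp) -> no flip
Dir SW: edge -> no flip
Dir S: edge -> no flip
Dir SE: edge -> no flip
All flips: (4,0)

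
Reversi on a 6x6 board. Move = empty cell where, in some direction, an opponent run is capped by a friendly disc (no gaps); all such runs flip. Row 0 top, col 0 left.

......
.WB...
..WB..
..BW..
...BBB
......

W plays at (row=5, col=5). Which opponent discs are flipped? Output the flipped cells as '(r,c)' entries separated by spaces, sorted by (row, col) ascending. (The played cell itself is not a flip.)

Answer: (4,4)

Derivation:
Dir NW: opp run (4,4) capped by W -> flip
Dir N: opp run (4,5), next='.' -> no flip
Dir NE: edge -> no flip
Dir W: first cell '.' (not opp) -> no flip
Dir E: edge -> no flip
Dir SW: edge -> no flip
Dir S: edge -> no flip
Dir SE: edge -> no flip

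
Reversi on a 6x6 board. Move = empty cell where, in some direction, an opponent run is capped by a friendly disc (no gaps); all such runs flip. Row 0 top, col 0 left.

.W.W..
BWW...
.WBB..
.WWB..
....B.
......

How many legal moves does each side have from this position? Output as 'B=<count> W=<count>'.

Answer: B=9 W=5

Derivation:
-- B to move --
(0,0): flips 1 -> legal
(0,2): flips 1 -> legal
(0,4): no bracket -> illegal
(1,3): flips 2 -> legal
(1,4): no bracket -> illegal
(2,0): flips 1 -> legal
(3,0): flips 2 -> legal
(4,0): flips 1 -> legal
(4,1): flips 1 -> legal
(4,2): flips 1 -> legal
(4,3): flips 2 -> legal
B mobility = 9
-- W to move --
(0,0): no bracket -> illegal
(1,3): flips 1 -> legal
(1,4): flips 1 -> legal
(2,0): no bracket -> illegal
(2,4): flips 2 -> legal
(3,4): flips 2 -> legal
(3,5): no bracket -> illegal
(4,2): no bracket -> illegal
(4,3): no bracket -> illegal
(4,5): no bracket -> illegal
(5,3): no bracket -> illegal
(5,4): no bracket -> illegal
(5,5): flips 3 -> legal
W mobility = 5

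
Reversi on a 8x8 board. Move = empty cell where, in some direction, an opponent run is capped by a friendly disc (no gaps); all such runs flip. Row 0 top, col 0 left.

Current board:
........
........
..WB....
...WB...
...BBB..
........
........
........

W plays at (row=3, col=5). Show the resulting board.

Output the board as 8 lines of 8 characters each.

Answer: ........
........
..WB....
...WWW..
...BBB..
........
........
........

Derivation:
Place W at (3,5); scan 8 dirs for brackets.
Dir NW: first cell '.' (not opp) -> no flip
Dir N: first cell '.' (not opp) -> no flip
Dir NE: first cell '.' (not opp) -> no flip
Dir W: opp run (3,4) capped by W -> flip
Dir E: first cell '.' (not opp) -> no flip
Dir SW: opp run (4,4), next='.' -> no flip
Dir S: opp run (4,5), next='.' -> no flip
Dir SE: first cell '.' (not opp) -> no flip
All flips: (3,4)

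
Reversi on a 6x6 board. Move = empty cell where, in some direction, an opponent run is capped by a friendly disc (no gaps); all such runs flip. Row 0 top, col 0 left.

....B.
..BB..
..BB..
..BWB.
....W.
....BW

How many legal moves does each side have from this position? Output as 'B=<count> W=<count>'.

Answer: B=1 W=6

Derivation:
-- B to move --
(2,4): no bracket -> illegal
(3,5): no bracket -> illegal
(4,2): no bracket -> illegal
(4,3): flips 1 -> legal
(4,5): no bracket -> illegal
(5,3): no bracket -> illegal
B mobility = 1
-- W to move --
(0,1): no bracket -> illegal
(0,2): no bracket -> illegal
(0,3): flips 2 -> legal
(0,5): no bracket -> illegal
(1,1): flips 1 -> legal
(1,4): no bracket -> illegal
(1,5): no bracket -> illegal
(2,1): no bracket -> illegal
(2,4): flips 1 -> legal
(2,5): no bracket -> illegal
(3,1): flips 1 -> legal
(3,5): flips 1 -> legal
(4,1): no bracket -> illegal
(4,2): no bracket -> illegal
(4,3): no bracket -> illegal
(4,5): no bracket -> illegal
(5,3): flips 1 -> legal
W mobility = 6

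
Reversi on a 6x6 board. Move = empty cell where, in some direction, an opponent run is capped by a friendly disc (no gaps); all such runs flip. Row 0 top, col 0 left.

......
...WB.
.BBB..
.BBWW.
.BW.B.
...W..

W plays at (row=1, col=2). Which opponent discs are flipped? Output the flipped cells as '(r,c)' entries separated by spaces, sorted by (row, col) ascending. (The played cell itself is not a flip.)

Answer: (2,2) (2,3) (3,2)

Derivation:
Dir NW: first cell '.' (not opp) -> no flip
Dir N: first cell '.' (not opp) -> no flip
Dir NE: first cell '.' (not opp) -> no flip
Dir W: first cell '.' (not opp) -> no flip
Dir E: first cell 'W' (not opp) -> no flip
Dir SW: opp run (2,1), next='.' -> no flip
Dir S: opp run (2,2) (3,2) capped by W -> flip
Dir SE: opp run (2,3) capped by W -> flip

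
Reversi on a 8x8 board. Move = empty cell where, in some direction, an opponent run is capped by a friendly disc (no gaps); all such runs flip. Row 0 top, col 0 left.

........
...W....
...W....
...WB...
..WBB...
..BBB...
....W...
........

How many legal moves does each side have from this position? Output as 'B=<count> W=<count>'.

-- B to move --
(0,2): no bracket -> illegal
(0,3): flips 3 -> legal
(0,4): no bracket -> illegal
(1,2): flips 1 -> legal
(1,4): no bracket -> illegal
(2,2): flips 1 -> legal
(2,4): no bracket -> illegal
(3,1): flips 1 -> legal
(3,2): flips 2 -> legal
(4,1): flips 1 -> legal
(5,1): no bracket -> illegal
(5,5): no bracket -> illegal
(6,3): no bracket -> illegal
(6,5): no bracket -> illegal
(7,3): no bracket -> illegal
(7,4): flips 1 -> legal
(7,5): flips 1 -> legal
B mobility = 8
-- W to move --
(2,4): flips 3 -> legal
(2,5): no bracket -> illegal
(3,2): no bracket -> illegal
(3,5): flips 1 -> legal
(4,1): no bracket -> illegal
(4,5): flips 3 -> legal
(5,1): no bracket -> illegal
(5,5): flips 1 -> legal
(6,1): no bracket -> illegal
(6,2): flips 1 -> legal
(6,3): flips 2 -> legal
(6,5): no bracket -> illegal
W mobility = 6

Answer: B=8 W=6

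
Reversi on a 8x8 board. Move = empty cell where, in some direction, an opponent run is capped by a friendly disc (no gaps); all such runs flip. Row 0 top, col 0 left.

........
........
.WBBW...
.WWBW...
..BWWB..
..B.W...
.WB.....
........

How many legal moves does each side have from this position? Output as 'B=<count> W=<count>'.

-- B to move --
(1,0): no bracket -> illegal
(1,1): no bracket -> illegal
(1,2): no bracket -> illegal
(1,3): no bracket -> illegal
(1,4): no bracket -> illegal
(1,5): flips 1 -> legal
(2,0): flips 2 -> legal
(2,5): flips 3 -> legal
(3,0): flips 2 -> legal
(3,5): flips 1 -> legal
(4,0): flips 1 -> legal
(4,1): flips 1 -> legal
(5,0): no bracket -> illegal
(5,1): no bracket -> illegal
(5,3): flips 1 -> legal
(5,5): flips 1 -> legal
(6,0): flips 1 -> legal
(6,3): flips 1 -> legal
(6,4): no bracket -> illegal
(6,5): no bracket -> illegal
(7,0): flips 1 -> legal
(7,1): no bracket -> illegal
(7,2): no bracket -> illegal
B mobility = 12
-- W to move --
(1,1): flips 2 -> legal
(1,2): flips 2 -> legal
(1,3): flips 3 -> legal
(1,4): flips 1 -> legal
(3,5): no bracket -> illegal
(3,6): flips 1 -> legal
(4,1): flips 1 -> legal
(4,6): flips 1 -> legal
(5,1): flips 2 -> legal
(5,3): flips 1 -> legal
(5,5): no bracket -> illegal
(5,6): flips 1 -> legal
(6,3): flips 1 -> legal
(7,1): no bracket -> illegal
(7,2): flips 3 -> legal
(7,3): no bracket -> illegal
W mobility = 12

Answer: B=12 W=12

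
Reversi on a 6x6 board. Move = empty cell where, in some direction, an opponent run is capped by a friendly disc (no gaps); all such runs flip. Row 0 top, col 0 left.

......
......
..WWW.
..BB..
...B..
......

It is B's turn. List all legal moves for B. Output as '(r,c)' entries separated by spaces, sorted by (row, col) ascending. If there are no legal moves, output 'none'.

(1,1): flips 1 -> legal
(1,2): flips 1 -> legal
(1,3): flips 1 -> legal
(1,4): flips 1 -> legal
(1,5): flips 1 -> legal
(2,1): no bracket -> illegal
(2,5): no bracket -> illegal
(3,1): no bracket -> illegal
(3,4): no bracket -> illegal
(3,5): no bracket -> illegal

Answer: (1,1) (1,2) (1,3) (1,4) (1,5)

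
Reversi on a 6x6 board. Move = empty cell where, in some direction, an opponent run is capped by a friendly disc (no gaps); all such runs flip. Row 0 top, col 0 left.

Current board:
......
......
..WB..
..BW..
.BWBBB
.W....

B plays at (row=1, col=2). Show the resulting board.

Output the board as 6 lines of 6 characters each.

Answer: ......
..B...
..BB..
..BW..
.BWBBB
.W....

Derivation:
Place B at (1,2); scan 8 dirs for brackets.
Dir NW: first cell '.' (not opp) -> no flip
Dir N: first cell '.' (not opp) -> no flip
Dir NE: first cell '.' (not opp) -> no flip
Dir W: first cell '.' (not opp) -> no flip
Dir E: first cell '.' (not opp) -> no flip
Dir SW: first cell '.' (not opp) -> no flip
Dir S: opp run (2,2) capped by B -> flip
Dir SE: first cell 'B' (not opp) -> no flip
All flips: (2,2)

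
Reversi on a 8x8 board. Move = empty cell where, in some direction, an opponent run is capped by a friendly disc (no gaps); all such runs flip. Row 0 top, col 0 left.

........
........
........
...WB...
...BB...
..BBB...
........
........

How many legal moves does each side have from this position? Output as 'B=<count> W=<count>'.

-- B to move --
(2,2): flips 1 -> legal
(2,3): flips 1 -> legal
(2,4): no bracket -> illegal
(3,2): flips 1 -> legal
(4,2): no bracket -> illegal
B mobility = 3
-- W to move --
(2,3): no bracket -> illegal
(2,4): no bracket -> illegal
(2,5): no bracket -> illegal
(3,2): no bracket -> illegal
(3,5): flips 1 -> legal
(4,1): no bracket -> illegal
(4,2): no bracket -> illegal
(4,5): no bracket -> illegal
(5,1): no bracket -> illegal
(5,5): flips 1 -> legal
(6,1): no bracket -> illegal
(6,2): no bracket -> illegal
(6,3): flips 2 -> legal
(6,4): no bracket -> illegal
(6,5): no bracket -> illegal
W mobility = 3

Answer: B=3 W=3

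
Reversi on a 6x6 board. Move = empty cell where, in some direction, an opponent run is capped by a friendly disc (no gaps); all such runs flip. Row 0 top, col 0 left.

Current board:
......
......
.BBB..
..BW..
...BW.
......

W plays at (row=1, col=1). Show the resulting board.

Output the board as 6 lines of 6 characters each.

Answer: ......
.W....
.BWB..
..BW..
...BW.
......

Derivation:
Place W at (1,1); scan 8 dirs for brackets.
Dir NW: first cell '.' (not opp) -> no flip
Dir N: first cell '.' (not opp) -> no flip
Dir NE: first cell '.' (not opp) -> no flip
Dir W: first cell '.' (not opp) -> no flip
Dir E: first cell '.' (not opp) -> no flip
Dir SW: first cell '.' (not opp) -> no flip
Dir S: opp run (2,1), next='.' -> no flip
Dir SE: opp run (2,2) capped by W -> flip
All flips: (2,2)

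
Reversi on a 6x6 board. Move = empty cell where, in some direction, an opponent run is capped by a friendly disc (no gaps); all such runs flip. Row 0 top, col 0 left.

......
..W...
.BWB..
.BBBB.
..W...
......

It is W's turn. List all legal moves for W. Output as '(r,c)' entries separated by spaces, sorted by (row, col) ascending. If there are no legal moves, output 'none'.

(1,0): no bracket -> illegal
(1,1): no bracket -> illegal
(1,3): no bracket -> illegal
(1,4): no bracket -> illegal
(2,0): flips 2 -> legal
(2,4): flips 2 -> legal
(2,5): no bracket -> illegal
(3,0): flips 1 -> legal
(3,5): no bracket -> illegal
(4,0): flips 1 -> legal
(4,1): no bracket -> illegal
(4,3): no bracket -> illegal
(4,4): flips 1 -> legal
(4,5): flips 2 -> legal

Answer: (2,0) (2,4) (3,0) (4,0) (4,4) (4,5)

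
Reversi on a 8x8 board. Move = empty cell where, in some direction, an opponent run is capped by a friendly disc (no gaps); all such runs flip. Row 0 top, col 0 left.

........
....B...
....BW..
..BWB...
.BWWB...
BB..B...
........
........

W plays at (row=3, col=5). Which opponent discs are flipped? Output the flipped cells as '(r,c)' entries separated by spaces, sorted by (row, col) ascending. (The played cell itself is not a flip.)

Answer: (3,4)

Derivation:
Dir NW: opp run (2,4), next='.' -> no flip
Dir N: first cell 'W' (not opp) -> no flip
Dir NE: first cell '.' (not opp) -> no flip
Dir W: opp run (3,4) capped by W -> flip
Dir E: first cell '.' (not opp) -> no flip
Dir SW: opp run (4,4), next='.' -> no flip
Dir S: first cell '.' (not opp) -> no flip
Dir SE: first cell '.' (not opp) -> no flip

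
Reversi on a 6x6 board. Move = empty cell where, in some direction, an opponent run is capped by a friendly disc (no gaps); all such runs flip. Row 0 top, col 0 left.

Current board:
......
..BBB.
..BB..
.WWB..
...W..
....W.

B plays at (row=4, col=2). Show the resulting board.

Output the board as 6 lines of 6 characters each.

Place B at (4,2); scan 8 dirs for brackets.
Dir NW: opp run (3,1), next='.' -> no flip
Dir N: opp run (3,2) capped by B -> flip
Dir NE: first cell 'B' (not opp) -> no flip
Dir W: first cell '.' (not opp) -> no flip
Dir E: opp run (4,3), next='.' -> no flip
Dir SW: first cell '.' (not opp) -> no flip
Dir S: first cell '.' (not opp) -> no flip
Dir SE: first cell '.' (not opp) -> no flip
All flips: (3,2)

Answer: ......
..BBB.
..BB..
.WBB..
..BW..
....W.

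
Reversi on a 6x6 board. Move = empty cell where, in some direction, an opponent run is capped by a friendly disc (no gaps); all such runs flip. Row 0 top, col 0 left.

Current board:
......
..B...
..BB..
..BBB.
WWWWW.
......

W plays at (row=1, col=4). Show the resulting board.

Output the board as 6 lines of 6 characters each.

Answer: ......
..B.W.
..BW..
..WBB.
WWWWW.
......

Derivation:
Place W at (1,4); scan 8 dirs for brackets.
Dir NW: first cell '.' (not opp) -> no flip
Dir N: first cell '.' (not opp) -> no flip
Dir NE: first cell '.' (not opp) -> no flip
Dir W: first cell '.' (not opp) -> no flip
Dir E: first cell '.' (not opp) -> no flip
Dir SW: opp run (2,3) (3,2) capped by W -> flip
Dir S: first cell '.' (not opp) -> no flip
Dir SE: first cell '.' (not opp) -> no flip
All flips: (2,3) (3,2)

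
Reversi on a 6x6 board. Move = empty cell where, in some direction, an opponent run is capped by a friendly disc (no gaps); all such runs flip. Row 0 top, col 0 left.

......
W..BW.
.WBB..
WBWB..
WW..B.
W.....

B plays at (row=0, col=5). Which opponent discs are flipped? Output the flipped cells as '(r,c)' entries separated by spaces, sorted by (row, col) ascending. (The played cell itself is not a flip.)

Answer: (1,4)

Derivation:
Dir NW: edge -> no flip
Dir N: edge -> no flip
Dir NE: edge -> no flip
Dir W: first cell '.' (not opp) -> no flip
Dir E: edge -> no flip
Dir SW: opp run (1,4) capped by B -> flip
Dir S: first cell '.' (not opp) -> no flip
Dir SE: edge -> no flip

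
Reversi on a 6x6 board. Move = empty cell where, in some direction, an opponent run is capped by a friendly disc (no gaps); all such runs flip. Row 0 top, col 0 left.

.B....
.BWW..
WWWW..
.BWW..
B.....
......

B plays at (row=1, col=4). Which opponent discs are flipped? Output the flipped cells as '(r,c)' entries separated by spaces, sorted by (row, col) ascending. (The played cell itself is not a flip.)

Answer: (1,2) (1,3)

Derivation:
Dir NW: first cell '.' (not opp) -> no flip
Dir N: first cell '.' (not opp) -> no flip
Dir NE: first cell '.' (not opp) -> no flip
Dir W: opp run (1,3) (1,2) capped by B -> flip
Dir E: first cell '.' (not opp) -> no flip
Dir SW: opp run (2,3) (3,2), next='.' -> no flip
Dir S: first cell '.' (not opp) -> no flip
Dir SE: first cell '.' (not opp) -> no flip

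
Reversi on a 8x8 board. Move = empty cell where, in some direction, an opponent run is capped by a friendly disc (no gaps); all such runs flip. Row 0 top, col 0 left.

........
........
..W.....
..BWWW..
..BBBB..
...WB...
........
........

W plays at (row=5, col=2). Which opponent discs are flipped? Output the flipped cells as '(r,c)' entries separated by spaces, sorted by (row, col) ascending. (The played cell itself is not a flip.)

Dir NW: first cell '.' (not opp) -> no flip
Dir N: opp run (4,2) (3,2) capped by W -> flip
Dir NE: opp run (4,3) capped by W -> flip
Dir W: first cell '.' (not opp) -> no flip
Dir E: first cell 'W' (not opp) -> no flip
Dir SW: first cell '.' (not opp) -> no flip
Dir S: first cell '.' (not opp) -> no flip
Dir SE: first cell '.' (not opp) -> no flip

Answer: (3,2) (4,2) (4,3)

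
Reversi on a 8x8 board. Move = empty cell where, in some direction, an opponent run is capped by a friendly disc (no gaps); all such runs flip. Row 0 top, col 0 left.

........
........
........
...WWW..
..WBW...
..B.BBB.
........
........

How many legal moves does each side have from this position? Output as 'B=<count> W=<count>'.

-- B to move --
(2,2): flips 2 -> legal
(2,3): flips 1 -> legal
(2,4): flips 2 -> legal
(2,5): flips 1 -> legal
(2,6): no bracket -> illegal
(3,1): no bracket -> illegal
(3,2): flips 1 -> legal
(3,6): no bracket -> illegal
(4,1): flips 1 -> legal
(4,5): flips 1 -> legal
(4,6): no bracket -> illegal
(5,1): no bracket -> illegal
(5,3): no bracket -> illegal
B mobility = 7
-- W to move --
(3,2): no bracket -> illegal
(4,1): no bracket -> illegal
(4,5): no bracket -> illegal
(4,6): no bracket -> illegal
(4,7): no bracket -> illegal
(5,1): no bracket -> illegal
(5,3): flips 1 -> legal
(5,7): no bracket -> illegal
(6,1): flips 2 -> legal
(6,2): flips 1 -> legal
(6,3): no bracket -> illegal
(6,4): flips 1 -> legal
(6,5): no bracket -> illegal
(6,6): flips 1 -> legal
(6,7): no bracket -> illegal
W mobility = 5

Answer: B=7 W=5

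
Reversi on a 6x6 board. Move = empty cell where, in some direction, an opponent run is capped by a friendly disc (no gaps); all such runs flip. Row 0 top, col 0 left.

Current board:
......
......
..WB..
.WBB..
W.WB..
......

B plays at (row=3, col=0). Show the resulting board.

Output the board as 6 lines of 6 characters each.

Answer: ......
......
..WB..
BBBB..
W.WB..
......

Derivation:
Place B at (3,0); scan 8 dirs for brackets.
Dir NW: edge -> no flip
Dir N: first cell '.' (not opp) -> no flip
Dir NE: first cell '.' (not opp) -> no flip
Dir W: edge -> no flip
Dir E: opp run (3,1) capped by B -> flip
Dir SW: edge -> no flip
Dir S: opp run (4,0), next='.' -> no flip
Dir SE: first cell '.' (not opp) -> no flip
All flips: (3,1)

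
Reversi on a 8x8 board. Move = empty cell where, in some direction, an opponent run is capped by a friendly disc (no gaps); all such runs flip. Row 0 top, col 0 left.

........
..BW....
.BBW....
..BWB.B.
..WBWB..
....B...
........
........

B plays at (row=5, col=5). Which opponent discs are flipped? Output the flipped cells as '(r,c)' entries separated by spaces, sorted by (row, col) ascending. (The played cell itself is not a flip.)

Answer: (3,3) (4,4)

Derivation:
Dir NW: opp run (4,4) (3,3) capped by B -> flip
Dir N: first cell 'B' (not opp) -> no flip
Dir NE: first cell '.' (not opp) -> no flip
Dir W: first cell 'B' (not opp) -> no flip
Dir E: first cell '.' (not opp) -> no flip
Dir SW: first cell '.' (not opp) -> no flip
Dir S: first cell '.' (not opp) -> no flip
Dir SE: first cell '.' (not opp) -> no flip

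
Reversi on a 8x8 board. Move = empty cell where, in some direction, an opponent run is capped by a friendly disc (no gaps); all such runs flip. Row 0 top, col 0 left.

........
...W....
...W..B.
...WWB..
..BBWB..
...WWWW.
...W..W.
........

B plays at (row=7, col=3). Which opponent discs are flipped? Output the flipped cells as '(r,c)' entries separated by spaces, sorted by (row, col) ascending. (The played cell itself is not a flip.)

Answer: (5,3) (6,3)

Derivation:
Dir NW: first cell '.' (not opp) -> no flip
Dir N: opp run (6,3) (5,3) capped by B -> flip
Dir NE: first cell '.' (not opp) -> no flip
Dir W: first cell '.' (not opp) -> no flip
Dir E: first cell '.' (not opp) -> no flip
Dir SW: edge -> no flip
Dir S: edge -> no flip
Dir SE: edge -> no flip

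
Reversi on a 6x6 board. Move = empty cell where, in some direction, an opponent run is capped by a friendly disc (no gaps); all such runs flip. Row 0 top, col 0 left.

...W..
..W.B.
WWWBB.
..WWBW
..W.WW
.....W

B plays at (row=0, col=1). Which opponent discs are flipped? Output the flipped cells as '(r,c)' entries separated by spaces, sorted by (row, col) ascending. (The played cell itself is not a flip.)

Answer: (1,2)

Derivation:
Dir NW: edge -> no flip
Dir N: edge -> no flip
Dir NE: edge -> no flip
Dir W: first cell '.' (not opp) -> no flip
Dir E: first cell '.' (not opp) -> no flip
Dir SW: first cell '.' (not opp) -> no flip
Dir S: first cell '.' (not opp) -> no flip
Dir SE: opp run (1,2) capped by B -> flip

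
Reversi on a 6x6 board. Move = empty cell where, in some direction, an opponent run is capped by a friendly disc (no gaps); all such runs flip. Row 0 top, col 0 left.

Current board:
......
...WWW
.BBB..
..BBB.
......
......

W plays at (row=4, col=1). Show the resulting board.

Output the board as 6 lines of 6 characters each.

Place W at (4,1); scan 8 dirs for brackets.
Dir NW: first cell '.' (not opp) -> no flip
Dir N: first cell '.' (not opp) -> no flip
Dir NE: opp run (3,2) (2,3) capped by W -> flip
Dir W: first cell '.' (not opp) -> no flip
Dir E: first cell '.' (not opp) -> no flip
Dir SW: first cell '.' (not opp) -> no flip
Dir S: first cell '.' (not opp) -> no flip
Dir SE: first cell '.' (not opp) -> no flip
All flips: (2,3) (3,2)

Answer: ......
...WWW
.BBW..
..WBB.
.W....
......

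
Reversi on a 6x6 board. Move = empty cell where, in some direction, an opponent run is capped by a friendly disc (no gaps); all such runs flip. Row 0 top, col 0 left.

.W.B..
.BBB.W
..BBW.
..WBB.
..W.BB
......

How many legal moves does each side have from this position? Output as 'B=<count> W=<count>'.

-- B to move --
(0,0): no bracket -> illegal
(0,2): no bracket -> illegal
(0,4): no bracket -> illegal
(0,5): no bracket -> illegal
(1,0): no bracket -> illegal
(1,4): flips 1 -> legal
(2,1): no bracket -> illegal
(2,5): flips 1 -> legal
(3,1): flips 1 -> legal
(3,5): flips 1 -> legal
(4,1): flips 1 -> legal
(4,3): no bracket -> illegal
(5,1): flips 1 -> legal
(5,2): flips 2 -> legal
(5,3): no bracket -> illegal
B mobility = 7
-- W to move --
(0,0): no bracket -> illegal
(0,2): flips 3 -> legal
(0,4): no bracket -> illegal
(1,0): no bracket -> illegal
(1,4): flips 1 -> legal
(2,0): no bracket -> illegal
(2,1): flips 3 -> legal
(2,5): no bracket -> illegal
(3,1): no bracket -> illegal
(3,5): flips 2 -> legal
(4,3): no bracket -> illegal
(5,3): no bracket -> illegal
(5,4): flips 2 -> legal
(5,5): no bracket -> illegal
W mobility = 5

Answer: B=7 W=5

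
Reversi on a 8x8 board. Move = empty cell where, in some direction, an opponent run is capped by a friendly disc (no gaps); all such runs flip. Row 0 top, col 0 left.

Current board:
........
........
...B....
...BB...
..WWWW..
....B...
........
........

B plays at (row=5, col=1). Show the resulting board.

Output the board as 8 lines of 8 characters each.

Answer: ........
........
...B....
...BB...
..BWWW..
.B..B...
........
........

Derivation:
Place B at (5,1); scan 8 dirs for brackets.
Dir NW: first cell '.' (not opp) -> no flip
Dir N: first cell '.' (not opp) -> no flip
Dir NE: opp run (4,2) capped by B -> flip
Dir W: first cell '.' (not opp) -> no flip
Dir E: first cell '.' (not opp) -> no flip
Dir SW: first cell '.' (not opp) -> no flip
Dir S: first cell '.' (not opp) -> no flip
Dir SE: first cell '.' (not opp) -> no flip
All flips: (4,2)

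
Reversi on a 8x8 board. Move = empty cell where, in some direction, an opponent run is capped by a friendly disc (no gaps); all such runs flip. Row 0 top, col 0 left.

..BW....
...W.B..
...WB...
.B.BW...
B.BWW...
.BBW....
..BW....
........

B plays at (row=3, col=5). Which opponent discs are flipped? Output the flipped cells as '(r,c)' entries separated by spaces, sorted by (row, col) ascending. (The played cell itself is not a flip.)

Dir NW: first cell 'B' (not opp) -> no flip
Dir N: first cell '.' (not opp) -> no flip
Dir NE: first cell '.' (not opp) -> no flip
Dir W: opp run (3,4) capped by B -> flip
Dir E: first cell '.' (not opp) -> no flip
Dir SW: opp run (4,4) (5,3) capped by B -> flip
Dir S: first cell '.' (not opp) -> no flip
Dir SE: first cell '.' (not opp) -> no flip

Answer: (3,4) (4,4) (5,3)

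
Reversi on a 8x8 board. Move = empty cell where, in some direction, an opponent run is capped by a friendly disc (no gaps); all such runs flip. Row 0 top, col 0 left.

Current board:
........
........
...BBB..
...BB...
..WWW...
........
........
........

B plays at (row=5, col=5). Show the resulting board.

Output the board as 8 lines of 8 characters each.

Answer: ........
........
...BBB..
...BB...
..WWB...
.....B..
........
........

Derivation:
Place B at (5,5); scan 8 dirs for brackets.
Dir NW: opp run (4,4) capped by B -> flip
Dir N: first cell '.' (not opp) -> no flip
Dir NE: first cell '.' (not opp) -> no flip
Dir W: first cell '.' (not opp) -> no flip
Dir E: first cell '.' (not opp) -> no flip
Dir SW: first cell '.' (not opp) -> no flip
Dir S: first cell '.' (not opp) -> no flip
Dir SE: first cell '.' (not opp) -> no flip
All flips: (4,4)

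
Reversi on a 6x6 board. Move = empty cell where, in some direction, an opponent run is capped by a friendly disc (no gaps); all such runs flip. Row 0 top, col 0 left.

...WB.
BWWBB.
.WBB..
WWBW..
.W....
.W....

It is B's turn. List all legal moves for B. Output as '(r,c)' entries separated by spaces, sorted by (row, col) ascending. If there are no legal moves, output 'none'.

(0,0): flips 1 -> legal
(0,1): flips 1 -> legal
(0,2): flips 2 -> legal
(2,0): flips 1 -> legal
(2,4): no bracket -> illegal
(3,4): flips 1 -> legal
(4,0): flips 1 -> legal
(4,2): no bracket -> illegal
(4,3): flips 1 -> legal
(4,4): flips 1 -> legal
(5,0): flips 1 -> legal
(5,2): no bracket -> illegal

Answer: (0,0) (0,1) (0,2) (2,0) (3,4) (4,0) (4,3) (4,4) (5,0)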